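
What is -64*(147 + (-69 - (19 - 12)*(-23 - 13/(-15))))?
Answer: -223616/15 ≈ -14908.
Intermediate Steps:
-64*(147 + (-69 - (19 - 12)*(-23 - 13/(-15)))) = -64*(147 + (-69 - 7*(-23 - 13*(-1/15)))) = -64*(147 + (-69 - 7*(-23 + 13/15))) = -64*(147 + (-69 - 7*(-332)/15)) = -64*(147 + (-69 - 1*(-2324/15))) = -64*(147 + (-69 + 2324/15)) = -64*(147 + 1289/15) = -64*3494/15 = -223616/15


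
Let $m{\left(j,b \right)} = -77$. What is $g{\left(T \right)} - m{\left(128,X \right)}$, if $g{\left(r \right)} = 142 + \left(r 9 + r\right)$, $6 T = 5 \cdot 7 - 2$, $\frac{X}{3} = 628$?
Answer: $274$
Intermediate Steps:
$X = 1884$ ($X = 3 \cdot 628 = 1884$)
$T = \frac{11}{2}$ ($T = \frac{5 \cdot 7 - 2}{6} = \frac{35 - 2}{6} = \frac{1}{6} \cdot 33 = \frac{11}{2} \approx 5.5$)
$g{\left(r \right)} = 142 + 10 r$ ($g{\left(r \right)} = 142 + \left(9 r + r\right) = 142 + 10 r$)
$g{\left(T \right)} - m{\left(128,X \right)} = \left(142 + 10 \cdot \frac{11}{2}\right) - -77 = \left(142 + 55\right) + 77 = 197 + 77 = 274$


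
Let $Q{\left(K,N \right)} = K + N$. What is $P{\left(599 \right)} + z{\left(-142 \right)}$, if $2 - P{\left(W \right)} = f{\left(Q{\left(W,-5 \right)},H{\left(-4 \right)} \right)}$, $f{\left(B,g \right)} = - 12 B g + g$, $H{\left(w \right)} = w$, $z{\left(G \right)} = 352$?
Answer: $-28154$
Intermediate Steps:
$f{\left(B,g \right)} = g - 12 B g$ ($f{\left(B,g \right)} = - 12 B g + g = g - 12 B g$)
$P{\left(W \right)} = 246 - 48 W$ ($P{\left(W \right)} = 2 - - 4 \left(1 - 12 \left(W - 5\right)\right) = 2 - - 4 \left(1 - 12 \left(-5 + W\right)\right) = 2 - - 4 \left(1 - \left(-60 + 12 W\right)\right) = 2 - - 4 \left(61 - 12 W\right) = 2 - \left(-244 + 48 W\right) = 246 - 48 W$)
$P{\left(599 \right)} + z{\left(-142 \right)} = \left(246 - 28752\right) + 352 = -28506 + 352 = -28154$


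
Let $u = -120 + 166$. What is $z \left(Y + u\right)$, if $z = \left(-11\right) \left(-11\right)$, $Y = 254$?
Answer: $36300$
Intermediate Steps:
$z = 121$
$u = 46$
$z \left(Y + u\right) = 121 \left(254 + 46\right) = 121 \cdot 300 = 36300$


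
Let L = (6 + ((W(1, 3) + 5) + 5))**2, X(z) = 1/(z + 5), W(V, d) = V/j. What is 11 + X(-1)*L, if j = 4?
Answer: 4929/64 ≈ 77.016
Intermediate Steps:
W(V, d) = V/4
X(z) = 1/(5 + z)
L = 4225/16 (L = (6 + (((1/4)*1 + 5) + 5))**2 = (6 + ((1/4 + 5) + 5))**2 = (6 + (21/4 + 5))**2 = (6 + 41/4)**2 = (65/4)**2 = 4225/16 ≈ 264.06)
11 + X(-1)*L = 11 + (4225/16)/(5 - 1) = 11 + (4225/16)/4 = 11 + (1/4)*(4225/16) = 11 + 4225/64 = 4929/64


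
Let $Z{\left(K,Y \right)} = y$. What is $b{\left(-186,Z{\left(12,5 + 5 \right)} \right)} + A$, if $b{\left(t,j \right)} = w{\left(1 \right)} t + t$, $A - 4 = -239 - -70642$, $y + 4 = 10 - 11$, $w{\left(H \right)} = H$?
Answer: $70035$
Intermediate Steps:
$y = -5$ ($y = -4 + \left(10 - 11\right) = -4 - 1 = -5$)
$Z{\left(K,Y \right)} = -5$
$A = 70407$ ($A = 4 - -70403 = 4 + \left(-239 + 70642\right) = 4 + 70403 = 70407$)
$b{\left(t,j \right)} = 2 t$ ($b{\left(t,j \right)} = 1 t + t = t + t = 2 t$)
$b{\left(-186,Z{\left(12,5 + 5 \right)} \right)} + A = 2 \left(-186\right) + 70407 = -372 + 70407 = 70035$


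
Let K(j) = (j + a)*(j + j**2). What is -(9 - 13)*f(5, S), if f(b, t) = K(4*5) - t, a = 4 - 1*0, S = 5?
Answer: 40300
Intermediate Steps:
a = 4 (a = 4 + 0 = 4)
K(j) = (4 + j)*(j + j**2) (K(j) = (j + 4)*(j + j**2) = (4 + j)*(j + j**2))
f(b, t) = 10080 - t (f(b, t) = (4*5)*(4 + (4*5)**2 + 5*(4*5)) - t = 20*(4 + 20**2 + 5*20) - t = 20*(4 + 400 + 100) - t = 20*504 - t = 10080 - t)
-(9 - 13)*f(5, S) = -(9 - 13)*(10080 - 1*5) = -(-4)*(10080 - 5) = -(-4)*10075 = -1*(-40300) = 40300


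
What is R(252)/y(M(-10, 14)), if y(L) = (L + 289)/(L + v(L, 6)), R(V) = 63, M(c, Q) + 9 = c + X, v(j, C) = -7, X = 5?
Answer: -1323/275 ≈ -4.8109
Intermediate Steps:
M(c, Q) = -4 + c (M(c, Q) = -9 + (c + 5) = -9 + (5 + c) = -4 + c)
y(L) = (289 + L)/(-7 + L) (y(L) = (L + 289)/(L - 7) = (289 + L)/(-7 + L))
R(252)/y(M(-10, 14)) = 63/(((289 + (-4 - 10))/(-7 + (-4 - 10)))) = 63/(((289 - 14)/(-7 - 14))) = 63/((275/(-21))) = 63/((-1/21*275)) = 63/(-275/21) = 63*(-21/275) = -1323/275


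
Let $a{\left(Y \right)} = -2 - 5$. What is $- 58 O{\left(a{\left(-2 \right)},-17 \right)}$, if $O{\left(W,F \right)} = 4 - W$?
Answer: $-638$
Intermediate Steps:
$a{\left(Y \right)} = -7$ ($a{\left(Y \right)} = -2 - 5 = -7$)
$- 58 O{\left(a{\left(-2 \right)},-17 \right)} = - 58 \left(4 - -7\right) = - 58 \left(4 + 7\right) = \left(-58\right) 11 = -638$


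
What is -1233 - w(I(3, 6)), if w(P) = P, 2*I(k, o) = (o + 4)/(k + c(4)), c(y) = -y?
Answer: -1228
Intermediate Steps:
I(k, o) = (4 + o)/(2*(-4 + k)) (I(k, o) = ((o + 4)/(k - 1*4))/2 = ((4 + o)/(k - 4))/2 = ((4 + o)/(-4 + k))/2 = (4 + o)/(2*(-4 + k)))
-1233 - w(I(3, 6)) = -1233 - (4 + 6)/(2*(-4 + 3)) = -1233 - 10/(2*(-1)) = -1233 - (-1)*10/2 = -1233 - 1*(-5) = -1233 + 5 = -1228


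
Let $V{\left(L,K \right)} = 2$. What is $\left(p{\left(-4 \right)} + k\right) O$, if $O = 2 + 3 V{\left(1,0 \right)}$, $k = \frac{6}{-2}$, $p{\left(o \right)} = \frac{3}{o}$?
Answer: $-30$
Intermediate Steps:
$k = -3$ ($k = 6 \left(- \frac{1}{2}\right) = -3$)
$O = 8$ ($O = 2 + 3 \cdot 2 = 2 + 6 = 8$)
$\left(p{\left(-4 \right)} + k\right) O = \left(\frac{3}{-4} - 3\right) 8 = \left(3 \left(- \frac{1}{4}\right) - 3\right) 8 = \left(- \frac{3}{4} - 3\right) 8 = \left(- \frac{15}{4}\right) 8 = -30$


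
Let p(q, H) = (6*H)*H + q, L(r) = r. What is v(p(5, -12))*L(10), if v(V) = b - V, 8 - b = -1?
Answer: -8600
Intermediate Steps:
b = 9 (b = 8 - 1*(-1) = 8 + 1 = 9)
p(q, H) = q + 6*H**2 (p(q, H) = 6*H**2 + q = q + 6*H**2)
v(V) = 9 - V
v(p(5, -12))*L(10) = (9 - (5 + 6*(-12)**2))*10 = (9 - (5 + 6*144))*10 = (9 - (5 + 864))*10 = (9 - 1*869)*10 = (9 - 869)*10 = -860*10 = -8600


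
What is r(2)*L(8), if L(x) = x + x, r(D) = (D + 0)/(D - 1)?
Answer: 32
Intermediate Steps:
r(D) = D/(-1 + D)
L(x) = 2*x
r(2)*L(8) = (2/(-1 + 2))*(2*8) = (2/1)*16 = (2*1)*16 = 2*16 = 32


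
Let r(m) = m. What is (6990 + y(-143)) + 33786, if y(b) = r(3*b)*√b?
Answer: 40776 - 429*I*√143 ≈ 40776.0 - 5130.1*I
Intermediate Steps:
y(b) = 3*b^(3/2) (y(b) = (3*b)*√b = 3*b^(3/2))
(6990 + y(-143)) + 33786 = (6990 + 3*(-143)^(3/2)) + 33786 = (6990 + 3*(-143*I*√143)) + 33786 = (6990 - 429*I*√143) + 33786 = 40776 - 429*I*√143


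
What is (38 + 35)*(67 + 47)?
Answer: 8322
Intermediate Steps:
(38 + 35)*(67 + 47) = 73*114 = 8322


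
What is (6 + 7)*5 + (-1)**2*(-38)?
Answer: 27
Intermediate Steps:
(6 + 7)*5 + (-1)**2*(-38) = 13*5 + 1*(-38) = 65 - 38 = 27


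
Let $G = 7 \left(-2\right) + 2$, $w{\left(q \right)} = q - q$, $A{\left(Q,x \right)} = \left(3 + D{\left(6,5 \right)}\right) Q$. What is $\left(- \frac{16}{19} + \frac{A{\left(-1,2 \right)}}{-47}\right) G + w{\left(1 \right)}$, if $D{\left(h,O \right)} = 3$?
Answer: $\frac{7656}{893} \approx 8.5733$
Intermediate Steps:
$A{\left(Q,x \right)} = 6 Q$ ($A{\left(Q,x \right)} = \left(3 + 3\right) Q = 6 Q$)
$w{\left(q \right)} = 0$
$G = -12$ ($G = -14 + 2 = -12$)
$\left(- \frac{16}{19} + \frac{A{\left(-1,2 \right)}}{-47}\right) G + w{\left(1 \right)} = \left(- \frac{16}{19} + \frac{6 \left(-1\right)}{-47}\right) \left(-12\right) + 0 = \left(\left(-16\right) \frac{1}{19} - - \frac{6}{47}\right) \left(-12\right) + 0 = \left(- \frac{16}{19} + \frac{6}{47}\right) \left(-12\right) + 0 = \left(- \frac{638}{893}\right) \left(-12\right) + 0 = \frac{7656}{893} + 0 = \frac{7656}{893}$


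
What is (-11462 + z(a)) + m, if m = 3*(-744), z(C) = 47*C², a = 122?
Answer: 685854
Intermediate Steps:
m = -2232
(-11462 + z(a)) + m = (-11462 + 47*122²) - 2232 = (-11462 + 47*14884) - 2232 = (-11462 + 699548) - 2232 = 688086 - 2232 = 685854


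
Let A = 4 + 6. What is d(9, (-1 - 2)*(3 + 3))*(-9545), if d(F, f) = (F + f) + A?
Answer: -9545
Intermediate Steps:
A = 10
d(F, f) = 10 + F + f (d(F, f) = (F + f) + 10 = 10 + F + f)
d(9, (-1 - 2)*(3 + 3))*(-9545) = (10 + 9 + (-1 - 2)*(3 + 3))*(-9545) = (10 + 9 - 3*6)*(-9545) = (10 + 9 - 18)*(-9545) = 1*(-9545) = -9545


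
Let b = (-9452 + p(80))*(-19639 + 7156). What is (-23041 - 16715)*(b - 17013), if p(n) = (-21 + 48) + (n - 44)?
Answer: -4658841606744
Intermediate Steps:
p(n) = -17 + n (p(n) = 27 + (-44 + n) = -17 + n)
b = 117202887 (b = (-9452 + (-17 + 80))*(-19639 + 7156) = (-9452 + 63)*(-12483) = -9389*(-12483) = 117202887)
(-23041 - 16715)*(b - 17013) = (-23041 - 16715)*(117202887 - 17013) = -39756*117185874 = -4658841606744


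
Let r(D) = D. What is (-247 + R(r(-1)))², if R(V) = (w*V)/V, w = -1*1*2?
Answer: 62001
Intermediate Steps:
w = -2 (w = -1*2 = -2)
R(V) = -2 (R(V) = (-2*V)/V = -2)
(-247 + R(r(-1)))² = (-247 - 2)² = (-249)² = 62001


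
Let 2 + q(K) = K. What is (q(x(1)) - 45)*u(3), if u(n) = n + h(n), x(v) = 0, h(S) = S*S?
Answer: -564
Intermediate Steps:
h(S) = S²
q(K) = -2 + K
u(n) = n + n²
(q(x(1)) - 45)*u(3) = ((-2 + 0) - 45)*(3*(1 + 3)) = (-2 - 45)*(3*4) = -47*12 = -564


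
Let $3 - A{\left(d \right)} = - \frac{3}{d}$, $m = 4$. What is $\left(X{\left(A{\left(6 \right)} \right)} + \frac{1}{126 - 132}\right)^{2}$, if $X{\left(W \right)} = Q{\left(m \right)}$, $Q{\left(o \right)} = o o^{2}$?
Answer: $\frac{146689}{36} \approx 4074.7$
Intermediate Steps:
$A{\left(d \right)} = 3 + \frac{3}{d}$ ($A{\left(d \right)} = 3 - - \frac{3}{d} = 3 + \frac{3}{d}$)
$Q{\left(o \right)} = o^{3}$
$X{\left(W \right)} = 64$ ($X{\left(W \right)} = 4^{3} = 64$)
$\left(X{\left(A{\left(6 \right)} \right)} + \frac{1}{126 - 132}\right)^{2} = \left(64 + \frac{1}{126 - 132}\right)^{2} = \left(64 + \frac{1}{-6}\right)^{2} = \left(64 - \frac{1}{6}\right)^{2} = \left(\frac{383}{6}\right)^{2} = \frac{146689}{36}$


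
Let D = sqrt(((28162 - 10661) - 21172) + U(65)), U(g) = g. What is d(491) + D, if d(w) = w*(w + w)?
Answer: 482162 + I*sqrt(3606) ≈ 4.8216e+5 + 60.05*I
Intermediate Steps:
d(w) = 2*w**2 (d(w) = w*(2*w) = 2*w**2)
D = I*sqrt(3606) (D = sqrt(((28162 - 10661) - 21172) + 65) = sqrt((17501 - 21172) + 65) = sqrt(-3671 + 65) = sqrt(-3606) = I*sqrt(3606) ≈ 60.05*I)
d(491) + D = 2*491**2 + I*sqrt(3606) = 2*241081 + I*sqrt(3606) = 482162 + I*sqrt(3606)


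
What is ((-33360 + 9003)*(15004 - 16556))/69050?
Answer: 18901032/34525 ≈ 547.46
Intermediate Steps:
((-33360 + 9003)*(15004 - 16556))/69050 = -24357*(-1552)*(1/69050) = 37802064*(1/69050) = 18901032/34525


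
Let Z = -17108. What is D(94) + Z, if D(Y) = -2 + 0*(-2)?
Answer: -17110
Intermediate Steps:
D(Y) = -2 (D(Y) = -2 + 0 = -2)
D(94) + Z = -2 - 17108 = -17110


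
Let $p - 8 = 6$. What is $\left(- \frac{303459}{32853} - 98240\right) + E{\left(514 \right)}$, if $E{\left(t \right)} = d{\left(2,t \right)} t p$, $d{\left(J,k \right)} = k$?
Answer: $\frac{39429018151}{10951} \approx 3.6005 \cdot 10^{6}$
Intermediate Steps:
$p = 14$ ($p = 8 + 6 = 14$)
$E{\left(t \right)} = 14 t^{2}$ ($E{\left(t \right)} = t t 14 = t^{2} \cdot 14 = 14 t^{2}$)
$\left(- \frac{303459}{32853} - 98240\right) + E{\left(514 \right)} = \left(- \frac{303459}{32853} - 98240\right) + 14 \cdot 514^{2} = \left(\left(-303459\right) \frac{1}{32853} - 98240\right) + 14 \cdot 264196 = \left(- \frac{101153}{10951} - 98240\right) + 3698744 = - \frac{1075927393}{10951} + 3698744 = \frac{39429018151}{10951}$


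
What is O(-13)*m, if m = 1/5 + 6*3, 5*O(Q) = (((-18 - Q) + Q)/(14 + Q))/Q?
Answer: 126/25 ≈ 5.0400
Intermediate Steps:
O(Q) = -18/(5*Q*(14 + Q)) (O(Q) = ((((-18 - Q) + Q)/(14 + Q))/Q)/5 = ((-18/(14 + Q))/Q)/5 = (-18/(Q*(14 + Q)))/5 = -18/(5*Q*(14 + Q)))
m = 91/5 (m = ⅕ + 18 = 91/5 ≈ 18.200)
O(-13)*m = -18/5/(-13*(14 - 13))*(91/5) = -18/5*(-1/13)/1*(91/5) = -18/5*(-1/13)*1*(91/5) = (18/65)*(91/5) = 126/25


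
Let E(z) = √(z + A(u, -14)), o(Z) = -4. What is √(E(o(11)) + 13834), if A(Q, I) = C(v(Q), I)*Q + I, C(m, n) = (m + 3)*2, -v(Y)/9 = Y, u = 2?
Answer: √(13834 + I*√78) ≈ 117.62 + 0.0375*I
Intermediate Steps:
v(Y) = -9*Y
C(m, n) = 6 + 2*m (C(m, n) = (3 + m)*2 = 6 + 2*m)
A(Q, I) = I + Q*(6 - 18*Q) (A(Q, I) = (6 + 2*(-9*Q))*Q + I = (6 - 18*Q)*Q + I = Q*(6 - 18*Q) + I = I + Q*(6 - 18*Q))
E(z) = √(-74 + z) (E(z) = √(z + (-14 + 6*2*(1 - 3*2))) = √(z + (-14 + 6*2*(1 - 6))) = √(z + (-14 + 6*2*(-5))) = √(z + (-14 - 60)) = √(z - 74) = √(-74 + z))
√(E(o(11)) + 13834) = √(√(-74 - 4) + 13834) = √(√(-78) + 13834) = √(I*√78 + 13834) = √(13834 + I*√78)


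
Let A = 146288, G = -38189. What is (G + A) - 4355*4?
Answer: 90679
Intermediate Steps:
(G + A) - 4355*4 = (-38189 + 146288) - 4355*4 = 108099 - 17420 = 90679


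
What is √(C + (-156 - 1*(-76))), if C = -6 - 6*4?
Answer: I*√110 ≈ 10.488*I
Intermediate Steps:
C = -30 (C = -6 - 24 = -30)
√(C + (-156 - 1*(-76))) = √(-30 + (-156 - 1*(-76))) = √(-30 + (-156 + 76)) = √(-30 - 80) = √(-110) = I*√110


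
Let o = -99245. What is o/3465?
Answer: -19849/693 ≈ -28.642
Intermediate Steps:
o/3465 = -99245/3465 = -99245*1/3465 = -19849/693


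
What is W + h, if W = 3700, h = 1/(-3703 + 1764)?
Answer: 7174299/1939 ≈ 3700.0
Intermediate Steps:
h = -1/1939 (h = 1/(-1939) = -1/1939 ≈ -0.00051573)
W + h = 3700 - 1/1939 = 7174299/1939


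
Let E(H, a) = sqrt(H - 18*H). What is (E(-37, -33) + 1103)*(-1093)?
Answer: -1205579 - 1093*sqrt(629) ≈ -1.2330e+6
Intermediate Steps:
E(H, a) = sqrt(17)*sqrt(-H) (E(H, a) = sqrt(-17*H) = sqrt(17)*sqrt(-H))
(E(-37, -33) + 1103)*(-1093) = (sqrt(17)*sqrt(-1*(-37)) + 1103)*(-1093) = (sqrt(17)*sqrt(37) + 1103)*(-1093) = (sqrt(629) + 1103)*(-1093) = (1103 + sqrt(629))*(-1093) = -1205579 - 1093*sqrt(629)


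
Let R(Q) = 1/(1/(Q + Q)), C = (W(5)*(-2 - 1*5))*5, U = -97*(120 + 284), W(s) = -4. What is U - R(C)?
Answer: -39468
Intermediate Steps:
U = -39188 (U = -97*404 = -39188)
C = 140 (C = -4*(-2 - 1*5)*5 = -4*(-2 - 5)*5 = -4*(-7)*5 = 28*5 = 140)
R(Q) = 2*Q (R(Q) = 1/(1/(2*Q)) = 2*Q)
U - R(C) = -39188 - 2*140 = -39188 - 1*280 = -39188 - 280 = -39468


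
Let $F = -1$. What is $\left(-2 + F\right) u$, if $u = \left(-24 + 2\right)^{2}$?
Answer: $-1452$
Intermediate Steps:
$u = 484$ ($u = \left(-22\right)^{2} = 484$)
$\left(-2 + F\right) u = \left(-2 - 1\right) 484 = \left(-3\right) 484 = -1452$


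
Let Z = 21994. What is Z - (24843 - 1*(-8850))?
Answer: -11699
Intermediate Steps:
Z - (24843 - 1*(-8850)) = 21994 - (24843 - 1*(-8850)) = 21994 - (24843 + 8850) = 21994 - 1*33693 = 21994 - 33693 = -11699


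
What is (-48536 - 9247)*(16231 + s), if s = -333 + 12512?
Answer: -1641615030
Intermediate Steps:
s = 12179
(-48536 - 9247)*(16231 + s) = (-48536 - 9247)*(16231 + 12179) = -57783*28410 = -1641615030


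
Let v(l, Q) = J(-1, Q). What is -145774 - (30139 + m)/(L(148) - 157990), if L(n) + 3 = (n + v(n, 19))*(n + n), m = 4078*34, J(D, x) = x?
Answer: -15825202423/108561 ≈ -1.4577e+5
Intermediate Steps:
v(l, Q) = Q
m = 138652
L(n) = -3 + 2*n*(19 + n) (L(n) = -3 + (n + 19)*(n + n) = -3 + (19 + n)*(2*n) = -3 + 2*n*(19 + n))
-145774 - (30139 + m)/(L(148) - 157990) = -145774 - (30139 + 138652)/((-3 + 2*148**2 + 38*148) - 157990) = -145774 - 168791/((-3 + 2*21904 + 5624) - 157990) = -145774 - 168791/((-3 + 43808 + 5624) - 157990) = -145774 - 168791/(49429 - 157990) = -145774 - 168791/(-108561) = -145774 - 168791*(-1)/108561 = -145774 - 1*(-168791/108561) = -145774 + 168791/108561 = -15825202423/108561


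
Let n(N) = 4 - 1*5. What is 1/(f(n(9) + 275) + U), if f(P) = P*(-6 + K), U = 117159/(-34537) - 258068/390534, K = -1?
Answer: -6743936379/12962203708633 ≈ -0.00052028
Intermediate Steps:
n(N) = -1 (n(N) = 4 - 5 = -1)
U = -27333733711/6743936379 (U = 117159*(-1/34537) - 258068*1/390534 = -117159/34537 - 129034/195267 = -27333733711/6743936379 ≈ -4.0531)
f(P) = -7*P (f(P) = P*(-6 - 1) = P*(-7) = -7*P)
1/(f(n(9) + 275) + U) = 1/(-7*(-1 + 275) - 27333733711/6743936379) = 1/(-7*274 - 27333733711/6743936379) = 1/(-1918 - 27333733711/6743936379) = 1/(-12962203708633/6743936379) = -6743936379/12962203708633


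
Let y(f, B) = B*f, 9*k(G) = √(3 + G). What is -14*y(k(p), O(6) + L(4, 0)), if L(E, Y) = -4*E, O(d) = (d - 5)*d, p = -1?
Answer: 140*√2/9 ≈ 21.999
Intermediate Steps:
O(d) = d*(-5 + d) (O(d) = (-5 + d)*d = d*(-5 + d))
k(G) = √(3 + G)/9
-14*y(k(p), O(6) + L(4, 0)) = -14*(6*(-5 + 6) - 4*4)*√(3 - 1)/9 = -14*(6*1 - 16)*√2/9 = -14*(6 - 16)*√2/9 = -(-140)*√2/9 = 140*√2/9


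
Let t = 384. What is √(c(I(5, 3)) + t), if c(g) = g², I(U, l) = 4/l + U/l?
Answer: √393 ≈ 19.824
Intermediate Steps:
√(c(I(5, 3)) + t) = √(((4 + 5)/3)² + 384) = √(((⅓)*9)² + 384) = √(3² + 384) = √(9 + 384) = √393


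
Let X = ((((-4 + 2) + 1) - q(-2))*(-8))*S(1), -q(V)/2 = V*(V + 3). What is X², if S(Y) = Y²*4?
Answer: 25600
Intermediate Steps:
q(V) = -2*V*(3 + V) (q(V) = -2*V*(V + 3) = -2*V*(3 + V))
S(Y) = 4*Y²
X = 160 (X = ((((-4 + 2) + 1) - (-2)*(-2)*(3 - 2))*(-8))*(4*1²) = (((-2 + 1) - (-2)*(-2))*(-8))*(4*1) = ((-1 - 1*4)*(-8))*4 = ((-1 - 4)*(-8))*4 = -5*(-8)*4 = 40*4 = 160)
X² = 160² = 25600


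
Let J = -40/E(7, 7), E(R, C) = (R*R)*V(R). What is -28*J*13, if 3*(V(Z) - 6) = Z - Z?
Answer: 1040/21 ≈ 49.524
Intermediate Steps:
V(Z) = 6 (V(Z) = 6 + (Z - Z)/3 = 6 + (⅓)*0 = 6 + 0 = 6)
E(R, C) = 6*R² (E(R, C) = (R*R)*6 = R²*6 = 6*R²)
J = -20/147 (J = -40/(6*7²) = -40/(6*49) = -40/294 = -40*1/294 = -20/147 ≈ -0.13605)
-28*J*13 = -28*(-20/147)*13 = (80/21)*13 = 1040/21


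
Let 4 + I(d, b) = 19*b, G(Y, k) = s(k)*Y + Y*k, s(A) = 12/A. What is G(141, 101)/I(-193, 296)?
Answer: 1440033/567620 ≈ 2.5370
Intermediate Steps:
G(Y, k) = Y*k + 12*Y/k (G(Y, k) = (12/k)*Y + Y*k = 12*Y/k + Y*k = Y*k + 12*Y/k)
I(d, b) = -4 + 19*b
G(141, 101)/I(-193, 296) = (141*(12 + 101**2)/101)/(-4 + 19*296) = (141*(1/101)*(12 + 10201))/(-4 + 5624) = (141*(1/101)*10213)/5620 = (1440033/101)*(1/5620) = 1440033/567620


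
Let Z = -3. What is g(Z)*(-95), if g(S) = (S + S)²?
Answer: -3420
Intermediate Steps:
g(S) = 4*S² (g(S) = (2*S)² = 4*S²)
g(Z)*(-95) = (4*(-3)²)*(-95) = (4*9)*(-95) = 36*(-95) = -3420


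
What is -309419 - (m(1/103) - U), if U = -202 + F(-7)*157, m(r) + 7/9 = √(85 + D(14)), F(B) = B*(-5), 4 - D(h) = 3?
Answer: -2737127/9 - √86 ≈ -3.0413e+5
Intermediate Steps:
D(h) = 1 (D(h) = 4 - 1*3 = 4 - 3 = 1)
F(B) = -5*B
m(r) = -7/9 + √86 (m(r) = -7/9 + √(85 + 1) = -7/9 + √86)
U = 5293 (U = -202 - 5*(-7)*157 = -202 + 35*157 = -202 + 5495 = 5293)
-309419 - (m(1/103) - U) = -309419 - ((-7/9 + √86) - 1*5293) = -309419 - ((-7/9 + √86) - 5293) = -309419 - (-47644/9 + √86) = -309419 + (47644/9 - √86) = -2737127/9 - √86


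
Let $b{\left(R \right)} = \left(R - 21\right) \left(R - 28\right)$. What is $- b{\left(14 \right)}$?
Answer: $-98$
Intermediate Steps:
$b{\left(R \right)} = \left(-28 + R\right) \left(-21 + R\right)$ ($b{\left(R \right)} = \left(-21 + R\right) \left(-28 + R\right) = \left(-28 + R\right) \left(-21 + R\right)$)
$- b{\left(14 \right)} = - (588 + 14^{2} - 686) = - (588 + 196 - 686) = \left(-1\right) 98 = -98$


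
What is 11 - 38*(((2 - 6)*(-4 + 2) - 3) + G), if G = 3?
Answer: -293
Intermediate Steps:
11 - 38*(((2 - 6)*(-4 + 2) - 3) + G) = 11 - 38*(((2 - 6)*(-4 + 2) - 3) + 3) = 11 - 38*((-4*(-2) - 3) + 3) = 11 - 38*((8 - 3) + 3) = 11 - 38*(5 + 3) = 11 - 38*8 = 11 - 304 = -293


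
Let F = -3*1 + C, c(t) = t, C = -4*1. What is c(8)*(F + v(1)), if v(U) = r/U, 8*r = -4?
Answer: -60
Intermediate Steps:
C = -4
r = -½ (r = (⅛)*(-4) = -½ ≈ -0.50000)
F = -7 (F = -3*1 - 4 = -3 - 4 = -7)
v(U) = -1/(2*U)
c(8)*(F + v(1)) = 8*(-7 - ½/1) = 8*(-7 - ½*1) = 8*(-7 - ½) = 8*(-15/2) = -60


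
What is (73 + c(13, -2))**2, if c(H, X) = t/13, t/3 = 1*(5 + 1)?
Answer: 935089/169 ≈ 5533.1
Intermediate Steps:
t = 18 (t = 3*(1*(5 + 1)) = 3*(1*6) = 3*6 = 18)
c(H, X) = 18/13
(73 + c(13, -2))**2 = (73 + 18/13)**2 = (967/13)**2 = 935089/169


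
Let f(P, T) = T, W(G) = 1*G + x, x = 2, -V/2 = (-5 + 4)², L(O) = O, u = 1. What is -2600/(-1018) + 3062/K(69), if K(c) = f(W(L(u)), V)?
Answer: -777979/509 ≈ -1528.4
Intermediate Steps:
V = -2 (V = -2*(-5 + 4)² = -2*(-1)² = -2*1 = -2)
W(G) = 2 + G (W(G) = 1*G + 2 = G + 2 = 2 + G)
K(c) = -2
-2600/(-1018) + 3062/K(69) = -2600/(-1018) + 3062/(-2) = -2600*(-1/1018) + 3062*(-½) = 1300/509 - 1531 = -777979/509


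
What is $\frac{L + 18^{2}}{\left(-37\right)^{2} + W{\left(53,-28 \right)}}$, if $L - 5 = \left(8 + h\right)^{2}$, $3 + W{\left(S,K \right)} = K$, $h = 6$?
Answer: $\frac{175}{446} \approx 0.39238$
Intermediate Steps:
$W{\left(S,K \right)} = -3 + K$
$L = 201$ ($L = 5 + \left(8 + 6\right)^{2} = 5 + 14^{2} = 5 + 196 = 201$)
$\frac{L + 18^{2}}{\left(-37\right)^{2} + W{\left(53,-28 \right)}} = \frac{201 + 18^{2}}{\left(-37\right)^{2} - 31} = \frac{201 + 324}{1369 - 31} = \frac{525}{1338} = 525 \cdot \frac{1}{1338} = \frac{175}{446}$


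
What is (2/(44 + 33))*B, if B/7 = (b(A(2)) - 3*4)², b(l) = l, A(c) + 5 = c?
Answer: 450/11 ≈ 40.909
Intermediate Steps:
A(c) = -5 + c
B = 1575 (B = 7*((-5 + 2) - 3*4)² = 7*(-3 - 12)² = 7*(-15)² = 7*225 = 1575)
(2/(44 + 33))*B = (2/(44 + 33))*1575 = (2/77)*1575 = 450/11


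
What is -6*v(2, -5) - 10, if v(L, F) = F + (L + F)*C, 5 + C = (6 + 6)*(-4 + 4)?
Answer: -70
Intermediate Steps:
C = -5 (C = -5 + (6 + 6)*(-4 + 4) = -5 + 12*0 = -5 + 0 = -5)
v(L, F) = -5*L - 4*F (v(L, F) = F + (L + F)*(-5) = F + (F + L)*(-5) = F + (-5*F - 5*L) = -5*L - 4*F)
-6*v(2, -5) - 10 = -6*(-5*2 - 4*(-5)) - 10 = -6*(-10 + 20) - 10 = -6*10 - 10 = -60 - 10 = -70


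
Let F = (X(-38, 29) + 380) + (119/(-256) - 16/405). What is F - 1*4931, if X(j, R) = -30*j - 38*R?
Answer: -467960131/103680 ≈ -4513.5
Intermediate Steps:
X(j, R) = -38*R - 30*j
F = 43285949/103680 (F = ((-38*29 - 30*(-38)) + 380) + (119/(-256) - 16/405) = ((-1102 + 1140) + 380) + (119*(-1/256) - 16*1/405) = (38 + 380) + (-119/256 - 16/405) = 418 - 52291/103680 = 43285949/103680 ≈ 417.50)
F - 1*4931 = 43285949/103680 - 1*4931 = 43285949/103680 - 4931 = -467960131/103680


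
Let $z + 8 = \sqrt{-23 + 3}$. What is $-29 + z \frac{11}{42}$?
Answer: $- \frac{653}{21} + \frac{11 i \sqrt{5}}{21} \approx -31.095 + 1.1713 i$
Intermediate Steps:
$z = -8 + 2 i \sqrt{5}$ ($z = -8 + \sqrt{-23 + 3} = -8 + \sqrt{-20} = -8 + 2 i \sqrt{5} \approx -8.0 + 4.4721 i$)
$-29 + z \frac{11}{42} = -29 + \left(-8 + 2 i \sqrt{5}\right) \frac{11}{42} = -29 - \left(\frac{44}{21} - \frac{11 i \sqrt{5}}{21}\right) = - \frac{653}{21} + \frac{11 i \sqrt{5}}{21}$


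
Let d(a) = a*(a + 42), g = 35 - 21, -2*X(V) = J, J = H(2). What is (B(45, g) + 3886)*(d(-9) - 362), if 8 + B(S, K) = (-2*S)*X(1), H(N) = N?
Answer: -2614912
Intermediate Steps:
J = 2
X(V) = -1 (X(V) = -½*2 = -1)
g = 14
B(S, K) = -8 + 2*S (B(S, K) = -8 - 2*S*(-1) = -8 + 2*S)
d(a) = a*(42 + a)
(B(45, g) + 3886)*(d(-9) - 362) = ((-8 + 2*45) + 3886)*(-9*(42 - 9) - 362) = ((-8 + 90) + 3886)*(-9*33 - 362) = (82 + 3886)*(-297 - 362) = 3968*(-659) = -2614912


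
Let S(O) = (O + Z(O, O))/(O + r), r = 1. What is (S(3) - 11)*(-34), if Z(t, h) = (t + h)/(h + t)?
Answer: 340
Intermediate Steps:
Z(t, h) = 1 (Z(t, h) = (h + t)/(h + t) = 1)
S(O) = 1 (S(O) = (O + 1)/(O + 1) = (1 + O)/(1 + O) = 1)
(S(3) - 11)*(-34) = (1 - 11)*(-34) = -10*(-34) = 340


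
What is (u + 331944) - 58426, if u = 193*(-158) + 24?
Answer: 243048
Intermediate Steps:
u = -30470 (u = -30494 + 24 = -30470)
(u + 331944) - 58426 = (-30470 + 331944) - 58426 = 301474 - 58426 = 243048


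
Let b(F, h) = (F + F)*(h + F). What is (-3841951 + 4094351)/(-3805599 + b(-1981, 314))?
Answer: 50480/559811 ≈ 0.090173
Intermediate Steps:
b(F, h) = 2*F*(F + h) (b(F, h) = (2*F)*(F + h) = 2*F*(F + h))
(-3841951 + 4094351)/(-3805599 + b(-1981, 314)) = (-3841951 + 4094351)/(-3805599 + 2*(-1981)*(-1981 + 314)) = 252400/(-3805599 + 2*(-1981)*(-1667)) = 252400/(-3805599 + 6604654) = 252400/2799055 = 252400*(1/2799055) = 50480/559811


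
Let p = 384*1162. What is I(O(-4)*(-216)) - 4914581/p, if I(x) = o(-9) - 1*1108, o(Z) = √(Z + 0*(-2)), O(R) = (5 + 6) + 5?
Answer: -71330435/63744 + 3*I ≈ -1119.0 + 3.0*I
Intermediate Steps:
O(R) = 16 (O(R) = 11 + 5 = 16)
p = 446208
o(Z) = √Z (o(Z) = √(Z + 0) = √Z)
I(x) = -1108 + 3*I (I(x) = √(-9) - 1*1108 = 3*I - 1108 = -1108 + 3*I)
I(O(-4)*(-216)) - 4914581/p = (-1108 + 3*I) - 4914581/446208 = (-1108 + 3*I) - 1*702083/63744 = (-1108 + 3*I) - 702083/63744 = -71330435/63744 + 3*I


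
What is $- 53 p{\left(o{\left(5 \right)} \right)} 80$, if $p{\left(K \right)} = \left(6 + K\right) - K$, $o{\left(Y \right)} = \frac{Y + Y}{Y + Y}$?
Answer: $-25440$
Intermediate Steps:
$o{\left(Y \right)} = 1$ ($o{\left(Y \right)} = \frac{2 Y}{2 Y} = 2 Y \frac{1}{2 Y} = 1$)
$p{\left(K \right)} = 6$
$- 53 p{\left(o{\left(5 \right)} \right)} 80 = \left(-53\right) 6 \cdot 80 = \left(-318\right) 80 = -25440$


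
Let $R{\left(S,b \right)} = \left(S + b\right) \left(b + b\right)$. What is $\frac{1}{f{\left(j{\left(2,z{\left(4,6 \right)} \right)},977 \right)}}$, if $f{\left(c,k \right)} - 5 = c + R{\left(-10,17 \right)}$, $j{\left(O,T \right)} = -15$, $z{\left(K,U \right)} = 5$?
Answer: $\frac{1}{228} \approx 0.004386$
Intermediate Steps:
$R{\left(S,b \right)} = 2 b \left(S + b\right)$ ($R{\left(S,b \right)} = \left(S + b\right) 2 b = 2 b \left(S + b\right)$)
$f{\left(c,k \right)} = 243 + c$ ($f{\left(c,k \right)} = 5 + \left(c + 2 \cdot 17 \left(-10 + 17\right)\right) = 5 + \left(c + 2 \cdot 17 \cdot 7\right) = 5 + \left(c + 238\right) = 5 + \left(238 + c\right) = 243 + c$)
$\frac{1}{f{\left(j{\left(2,z{\left(4,6 \right)} \right)},977 \right)}} = \frac{1}{243 - 15} = \frac{1}{228}$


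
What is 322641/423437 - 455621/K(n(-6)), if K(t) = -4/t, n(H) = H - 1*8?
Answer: -1350486880357/846874 ≈ -1.5947e+6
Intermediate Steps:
n(H) = -8 + H (n(H) = H - 8 = -8 + H)
322641/423437 - 455621/K(n(-6)) = 322641/423437 - 455621/((-4/(-8 - 6))) = 322641*(1/423437) - 455621/((-4/(-14))) = 322641/423437 - 455621/((-4*(-1/14))) = 322641/423437 - 455621/2/7 = 322641/423437 - 455621*7/2 = 322641/423437 - 3189347/2 = -1350486880357/846874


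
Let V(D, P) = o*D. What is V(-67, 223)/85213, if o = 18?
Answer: -1206/85213 ≈ -0.014153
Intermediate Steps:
V(D, P) = 18*D
V(-67, 223)/85213 = (18*(-67))/85213 = -1206*1/85213 = -1206/85213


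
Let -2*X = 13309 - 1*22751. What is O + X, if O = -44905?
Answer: -40184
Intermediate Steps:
X = 4721 (X = -(13309 - 1*22751)/2 = -(13309 - 22751)/2 = -½*(-9442) = 4721)
O + X = -44905 + 4721 = -40184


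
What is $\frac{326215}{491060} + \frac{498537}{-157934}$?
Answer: $- \frac{19329113941}{7755507004} \approx -2.4923$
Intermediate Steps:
$\frac{326215}{491060} + \frac{498537}{-157934} = 326215 \cdot \frac{1}{491060} + 498537 \left(- \frac{1}{157934}\right) = \frac{65243}{98212} - \frac{498537}{157934} = - \frac{19329113941}{7755507004}$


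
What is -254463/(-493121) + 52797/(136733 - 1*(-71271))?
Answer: 78964631289/102571140484 ≈ 0.76985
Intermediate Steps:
-254463/(-493121) + 52797/(136733 - 1*(-71271)) = -254463*(-1/493121) + 52797/(136733 + 71271) = 254463/493121 + 52797/208004 = 78964631289/102571140484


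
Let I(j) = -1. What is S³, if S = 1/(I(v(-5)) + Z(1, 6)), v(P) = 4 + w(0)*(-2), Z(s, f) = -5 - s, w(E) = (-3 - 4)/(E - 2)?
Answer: -1/343 ≈ -0.0029155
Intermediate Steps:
w(E) = -7/(-2 + E)
v(P) = -3 (v(P) = 4 - 7/(-2 + 0)*(-2) = 4 - 7/(-2)*(-2) = 4 - 7*(-½)*(-2) = 4 + (7/2)*(-2) = 4 - 7 = -3)
S = -⅐ (S = 1/(-1 + (-5 - 1*1)) = 1/(-1 + (-5 - 1)) = 1/(-1 - 6) = 1/(-7) = -⅐ ≈ -0.14286)
S³ = (-⅐)³ = -1/343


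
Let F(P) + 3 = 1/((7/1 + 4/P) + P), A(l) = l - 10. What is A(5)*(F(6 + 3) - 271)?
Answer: 202715/148 ≈ 1369.7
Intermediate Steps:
A(l) = -10 + l
F(P) = -3 + 1/(7 + P + 4/P) (F(P) = -3 + 1/((7/1 + 4/P) + P) = -3 + 1/((7*1 + 4/P) + P) = -3 + 1/((7 + 4/P) + P) = -3 + 1/(7 + P + 4/P))
A(5)*(F(6 + 3) - 271) = (-10 + 5)*((-12 - 20*(6 + 3) - 3*(6 + 3)**2)/(4 + (6 + 3)**2 + 7*(6 + 3)) - 271) = -5*((-12 - 20*9 - 3*9**2)/(4 + 9**2 + 7*9) - 271) = -5*((-12 - 180 - 3*81)/(4 + 81 + 63) - 271) = -5*((-12 - 180 - 243)/148 - 271) = -5*((1/148)*(-435) - 271) = -5*(-435/148 - 271) = -5*(-40543/148) = 202715/148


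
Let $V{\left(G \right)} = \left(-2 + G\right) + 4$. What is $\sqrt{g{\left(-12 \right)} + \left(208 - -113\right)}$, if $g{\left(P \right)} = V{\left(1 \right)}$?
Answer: $18$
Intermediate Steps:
$V{\left(G \right)} = 2 + G$
$g{\left(P \right)} = 3$ ($g{\left(P \right)} = 2 + 1 = 3$)
$\sqrt{g{\left(-12 \right)} + \left(208 - -113\right)} = \sqrt{3 + \left(208 - -113\right)} = \sqrt{3 + \left(208 + 113\right)} = \sqrt{3 + 321} = \sqrt{324} = 18$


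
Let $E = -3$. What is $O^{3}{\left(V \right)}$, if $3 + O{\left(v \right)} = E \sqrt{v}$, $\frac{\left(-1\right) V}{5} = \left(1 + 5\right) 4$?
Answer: $9693 + 6318 i \sqrt{30} \approx 9693.0 + 34605.0 i$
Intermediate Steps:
$V = -120$ ($V = - 5 \left(1 + 5\right) 4 = - 5 \cdot 6 \cdot 4 = \left(-5\right) 24 = -120$)
$O{\left(v \right)} = -3 - 3 \sqrt{v}$
$O^{3}{\left(V \right)} = \left(-3 - 3 \sqrt{-120}\right)^{3} = \left(-3 - 3 \cdot 2 i \sqrt{30}\right)^{3} = \left(-3 - 6 i \sqrt{30}\right)^{3}$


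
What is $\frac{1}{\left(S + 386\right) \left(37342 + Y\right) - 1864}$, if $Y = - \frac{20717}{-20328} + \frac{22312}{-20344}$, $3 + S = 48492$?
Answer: $\frac{51694104}{94346112774919769} \approx 5.4792 \cdot 10^{-10}$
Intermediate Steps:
$S = 48489$ ($S = -3 + 48492 = 48489$)
$Y = - \frac{4011461}{51694104}$ ($Y = \left(-20717\right) \left(- \frac{1}{20328}\right) + 22312 \left(- \frac{1}{20344}\right) = \frac{20717}{20328} - \frac{2789}{2543} = - \frac{4011461}{51694104} \approx -0.0776$)
$\frac{1}{\left(S + 386\right) \left(37342 + Y\right) - 1864} = \frac{1}{\left(48489 + 386\right) \left(37342 - \frac{4011461}{51694104}\right) - 1864} = \frac{1}{48875 \cdot \frac{1930357220107}{51694104} - 1864} = \frac{1}{\frac{94346209132729625}{51694104} - 1864} = \frac{1}{\frac{94346112774919769}{51694104}} = \frac{51694104}{94346112774919769}$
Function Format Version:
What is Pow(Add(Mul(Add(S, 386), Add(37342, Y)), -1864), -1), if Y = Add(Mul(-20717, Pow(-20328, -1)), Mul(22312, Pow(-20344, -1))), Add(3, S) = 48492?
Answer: Rational(51694104, 94346112774919769) ≈ 5.4792e-10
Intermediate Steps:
S = 48489 (S = Add(-3, 48492) = 48489)
Y = Rational(-4011461, 51694104) (Y = Add(Mul(-20717, Rational(-1, 20328)), Mul(22312, Rational(-1, 20344))) = Add(Rational(20717, 20328), Rational(-2789, 2543)) = Rational(-4011461, 51694104) ≈ -0.077600)
Pow(Add(Mul(Add(S, 386), Add(37342, Y)), -1864), -1) = Pow(Add(Mul(Add(48489, 386), Add(37342, Rational(-4011461, 51694104))), -1864), -1) = Pow(Add(Mul(48875, Rational(1930357220107, 51694104)), -1864), -1) = Pow(Add(Rational(94346209132729625, 51694104), -1864), -1) = Pow(Rational(94346112774919769, 51694104), -1) = Rational(51694104, 94346112774919769)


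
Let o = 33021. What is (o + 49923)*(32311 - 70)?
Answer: 2674197504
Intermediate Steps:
(o + 49923)*(32311 - 70) = (33021 + 49923)*(32311 - 70) = 82944*32241 = 2674197504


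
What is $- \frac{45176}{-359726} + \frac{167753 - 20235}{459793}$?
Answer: $\frac{36918834318}{82699748359} \approx 0.44642$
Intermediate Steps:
$- \frac{45176}{-359726} + \frac{167753 - 20235}{459793} = \left(-45176\right) \left(- \frac{1}{359726}\right) + \left(167753 - 20235\right) \frac{1}{459793} = \frac{22588}{179863} + 147518 \cdot \frac{1}{459793} = \frac{22588}{179863} + \frac{147518}{459793} = \frac{36918834318}{82699748359}$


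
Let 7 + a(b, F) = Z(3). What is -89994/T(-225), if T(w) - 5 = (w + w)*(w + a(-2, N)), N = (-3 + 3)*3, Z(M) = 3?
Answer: -89994/103055 ≈ -0.87326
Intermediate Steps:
N = 0 (N = 0*3 = 0)
a(b, F) = -4 (a(b, F) = -7 + 3 = -4)
T(w) = 5 + 2*w*(-4 + w) (T(w) = 5 + (w + w)*(w - 4) = 5 + (2*w)*(-4 + w) = 5 + 2*w*(-4 + w))
-89994/T(-225) = -89994/(5 - 8*(-225) + 2*(-225)²) = -89994/(5 + 1800 + 2*50625) = -89994/(5 + 1800 + 101250) = -89994/103055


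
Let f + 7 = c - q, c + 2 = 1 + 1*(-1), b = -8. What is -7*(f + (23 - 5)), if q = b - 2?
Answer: -133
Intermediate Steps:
q = -10 (q = -8 - 2 = -10)
c = -2 (c = -2 + (1 + 1*(-1)) = -2 + (1 - 1) = -2 + 0 = -2)
f = 1 (f = -7 + (-2 - 1*(-10)) = -7 + (-2 + 10) = -7 + 8 = 1)
-7*(f + (23 - 5)) = -7*(1 + (23 - 5)) = -7*(1 + 18) = -7*19 = -133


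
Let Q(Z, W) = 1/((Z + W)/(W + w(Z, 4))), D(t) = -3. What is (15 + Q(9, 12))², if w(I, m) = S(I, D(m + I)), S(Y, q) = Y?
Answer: 256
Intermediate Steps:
w(I, m) = I
Q(Z, W) = 1 (Q(Z, W) = 1/((Z + W)/(W + Z)) = 1/((W + Z)/(W + Z)) = 1/1 = 1)
(15 + Q(9, 12))² = (15 + 1)² = 16² = 256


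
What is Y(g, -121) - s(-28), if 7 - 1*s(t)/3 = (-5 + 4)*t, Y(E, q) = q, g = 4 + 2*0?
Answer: -58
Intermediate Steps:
g = 4 (g = 4 + 0 = 4)
s(t) = 21 + 3*t (s(t) = 21 - 3*(-5 + 4)*t = 21 - (-3)*t = 21 + 3*t)
Y(g, -121) - s(-28) = -121 - (21 + 3*(-28)) = -121 - (21 - 84) = -121 - 1*(-63) = -121 + 63 = -58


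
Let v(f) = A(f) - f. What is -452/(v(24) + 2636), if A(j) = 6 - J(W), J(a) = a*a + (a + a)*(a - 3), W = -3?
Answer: -452/2573 ≈ -0.17567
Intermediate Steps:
J(a) = a**2 + 2*a*(-3 + a) (J(a) = a**2 + (2*a)*(-3 + a) = a**2 + 2*a*(-3 + a))
A(j) = -39 (A(j) = 6 - 3*(-3)*(-2 - 3) = 6 - 3*(-3)*(-5) = 6 - 1*45 = 6 - 45 = -39)
v(f) = -39 - f
-452/(v(24) + 2636) = -452/((-39 - 1*24) + 2636) = -452/((-39 - 24) + 2636) = -452/(-63 + 2636) = -452/2573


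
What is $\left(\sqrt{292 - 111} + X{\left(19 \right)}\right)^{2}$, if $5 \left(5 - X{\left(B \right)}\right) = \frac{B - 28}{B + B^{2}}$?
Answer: $\frac{743831081}{3610000} + \frac{9509 \sqrt{181}}{950} \approx 340.71$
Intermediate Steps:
$X{\left(B \right)} = 5 - \frac{-28 + B}{5 \left(B + B^{2}\right)}$ ($X{\left(B \right)} = 5 - \frac{\left(B - 28\right) \frac{1}{B + B^{2}}}{5} = 5 - \frac{\left(-28 + B\right) \frac{1}{B + B^{2}}}{5} = 5 - \frac{\frac{1}{B + B^{2}} \left(-28 + B\right)}{5} = 5 - \frac{-28 + B}{5 \left(B + B^{2}\right)}$)
$\left(\sqrt{292 - 111} + X{\left(19 \right)}\right)^{2} = \left(\sqrt{292 - 111} + \frac{28 + 24 \cdot 19 + 25 \cdot 19^{2}}{5 \cdot 19 \left(1 + 19\right)}\right)^{2} = \left(\sqrt{181} + \frac{1}{5} \cdot \frac{1}{19} \cdot \frac{1}{20} \left(28 + 456 + 25 \cdot 361\right)\right)^{2} = \left(\sqrt{181} + \frac{1}{5} \cdot \frac{1}{19} \cdot \frac{1}{20} \left(28 + 456 + 9025\right)\right)^{2} = \left(\sqrt{181} + \frac{1}{5} \cdot \frac{1}{19} \cdot \frac{1}{20} \cdot 9509\right)^{2} = \left(\sqrt{181} + \frac{9509}{1900}\right)^{2} = \left(\frac{9509}{1900} + \sqrt{181}\right)^{2}$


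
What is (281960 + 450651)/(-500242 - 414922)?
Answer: -732611/915164 ≈ -0.80052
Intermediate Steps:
(281960 + 450651)/(-500242 - 414922) = 732611/(-915164) = 732611*(-1/915164) = -732611/915164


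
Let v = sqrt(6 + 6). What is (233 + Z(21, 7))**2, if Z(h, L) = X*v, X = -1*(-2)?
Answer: 54337 + 1864*sqrt(3) ≈ 57566.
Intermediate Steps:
v = 2*sqrt(3) (v = sqrt(12) = 2*sqrt(3) ≈ 3.4641)
X = 2
Z(h, L) = 4*sqrt(3) (Z(h, L) = 2*(2*sqrt(3)) = 4*sqrt(3))
(233 + Z(21, 7))**2 = (233 + 4*sqrt(3))**2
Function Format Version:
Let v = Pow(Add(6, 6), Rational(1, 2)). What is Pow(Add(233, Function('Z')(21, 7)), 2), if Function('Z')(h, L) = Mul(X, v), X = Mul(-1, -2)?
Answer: Add(54337, Mul(1864, Pow(3, Rational(1, 2)))) ≈ 57566.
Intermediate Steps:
v = Mul(2, Pow(3, Rational(1, 2))) (v = Pow(12, Rational(1, 2)) = Mul(2, Pow(3, Rational(1, 2))) ≈ 3.4641)
X = 2
Function('Z')(h, L) = Mul(4, Pow(3, Rational(1, 2))) (Function('Z')(h, L) = Mul(2, Mul(2, Pow(3, Rational(1, 2)))) = Mul(4, Pow(3, Rational(1, 2))))
Pow(Add(233, Function('Z')(21, 7)), 2) = Pow(Add(233, Mul(4, Pow(3, Rational(1, 2)))), 2)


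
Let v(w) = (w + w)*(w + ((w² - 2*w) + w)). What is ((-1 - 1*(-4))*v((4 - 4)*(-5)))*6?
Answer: 0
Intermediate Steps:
v(w) = 2*w³ (v(w) = (2*w)*(w + (w² - w)) = (2*w)*w² = 2*w³)
((-1 - 1*(-4))*v((4 - 4)*(-5)))*6 = ((-1 - 1*(-4))*(2*((4 - 4)*(-5))³))*6 = ((-1 + 4)*(2*(0*(-5))³))*6 = (3*(2*0³))*6 = (3*(2*0))*6 = (3*0)*6 = 0*6 = 0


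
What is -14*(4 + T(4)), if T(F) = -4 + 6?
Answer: -84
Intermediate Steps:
T(F) = 2
-14*(4 + T(4)) = -14*(4 + 2) = -14*6 = -84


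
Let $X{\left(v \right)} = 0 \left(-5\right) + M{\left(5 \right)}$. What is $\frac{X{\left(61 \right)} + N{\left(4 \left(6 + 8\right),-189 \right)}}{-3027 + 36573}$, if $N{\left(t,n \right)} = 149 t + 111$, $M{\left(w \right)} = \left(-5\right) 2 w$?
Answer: $\frac{8405}{33546} \approx 0.25055$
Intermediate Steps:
$M{\left(w \right)} = - 10 w$
$N{\left(t,n \right)} = 111 + 149 t$
$X{\left(v \right)} = -50$ ($X{\left(v \right)} = 0 \left(-5\right) - 50 = 0 - 50 = -50$)
$\frac{X{\left(61 \right)} + N{\left(4 \left(6 + 8\right),-189 \right)}}{-3027 + 36573} = \frac{-50 + \left(111 + 149 \cdot 4 \left(6 + 8\right)\right)}{-3027 + 36573} = \frac{-50 + \left(111 + 149 \cdot 4 \cdot 14\right)}{33546} = \left(-50 + \left(111 + 149 \cdot 56\right)\right) \frac{1}{33546} = \left(-50 + \left(111 + 8344\right)\right) \frac{1}{33546} = \left(-50 + 8455\right) \frac{1}{33546} = 8405 \cdot \frac{1}{33546} = \frac{8405}{33546}$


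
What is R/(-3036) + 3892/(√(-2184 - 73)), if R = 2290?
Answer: -1145/1518 - 3892*I*√2257/2257 ≈ -0.75428 - 81.923*I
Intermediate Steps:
R/(-3036) + 3892/(√(-2184 - 73)) = 2290/(-3036) + 3892/(√(-2184 - 73)) = 2290*(-1/3036) + 3892/(√(-2257)) = -1145/1518 + 3892/((I*√2257)) = -1145/1518 + 3892*(-I*√2257/2257) = -1145/1518 - 3892*I*√2257/2257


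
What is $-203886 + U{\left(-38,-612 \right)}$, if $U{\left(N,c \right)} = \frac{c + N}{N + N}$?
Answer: $- \frac{7747343}{38} \approx -2.0388 \cdot 10^{5}$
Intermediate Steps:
$U{\left(N,c \right)} = \frac{N + c}{2 N}$
$-203886 + U{\left(-38,-612 \right)} = -203886 + \frac{-38 - 612}{2 \left(-38\right)} = -203886 + \frac{1}{2} \left(- \frac{1}{38}\right) \left(-650\right) = -203886 + \frac{325}{38} = - \frac{7747343}{38}$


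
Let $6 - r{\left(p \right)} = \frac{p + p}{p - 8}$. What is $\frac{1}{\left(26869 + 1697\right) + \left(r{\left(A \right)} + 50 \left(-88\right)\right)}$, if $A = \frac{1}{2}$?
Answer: $\frac{15}{362582} \approx 4.137 \cdot 10^{-5}$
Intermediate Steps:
$A = \frac{1}{2} \approx 0.5$
$r{\left(p \right)} = 6 - \frac{2 p}{-8 + p}$ ($r{\left(p \right)} = 6 - \frac{p + p}{p - 8} = 6 - \frac{2 p}{-8 + p}$)
$\frac{1}{\left(26869 + 1697\right) + \left(r{\left(A \right)} + 50 \left(-88\right)\right)} = \frac{1}{\left(26869 + 1697\right) + \left(\frac{4 \left(-12 + \frac{1}{2}\right)}{-8 + \frac{1}{2}} + 50 \left(-88\right)\right)} = \frac{1}{28566 - \left(4400 - 4 \frac{1}{- \frac{15}{2}} \left(- \frac{23}{2}\right)\right)} = \frac{1}{28566 - \left(4400 + \frac{8}{15} \left(- \frac{23}{2}\right)\right)} = \frac{1}{28566 + \left(\frac{92}{15} - 4400\right)} = \frac{1}{28566 - \frac{65908}{15}} = \frac{1}{\frac{362582}{15}} = \frac{15}{362582}$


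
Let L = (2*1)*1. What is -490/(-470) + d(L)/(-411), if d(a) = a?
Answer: 20045/19317 ≈ 1.0377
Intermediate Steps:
L = 2 (L = 2*1 = 2)
-490/(-470) + d(L)/(-411) = -490/(-470) + 2/(-411) = -490*(-1/470) + 2*(-1/411) = 49/47 - 2/411 = 20045/19317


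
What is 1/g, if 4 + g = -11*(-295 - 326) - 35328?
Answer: -1/28501 ≈ -3.5086e-5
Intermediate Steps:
g = -28501 (g = -4 + (-11*(-295 - 326) - 35328) = -4 + (-11*(-621) - 35328) = -4 + (6831 - 35328) = -4 - 28497 = -28501)
1/g = 1/(-28501) = -1/28501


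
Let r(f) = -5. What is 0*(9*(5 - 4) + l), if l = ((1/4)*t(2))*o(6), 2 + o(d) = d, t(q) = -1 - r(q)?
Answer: 0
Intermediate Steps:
t(q) = 4 (t(q) = -1 - 1*(-5) = -1 + 5 = 4)
o(d) = -2 + d
l = 4 (l = ((1/4)*4)*(-2 + 6) = ((1*(¼))*4)*4 = ((¼)*4)*4 = 1*4 = 4)
0*(9*(5 - 4) + l) = 0*(9*(5 - 4) + 4) = 0*(9*1 + 4) = 0*(9 + 4) = 0*13 = 0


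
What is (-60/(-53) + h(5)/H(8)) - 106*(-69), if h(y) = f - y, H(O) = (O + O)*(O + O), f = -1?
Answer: 49625697/6784 ≈ 7315.1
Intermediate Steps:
H(O) = 4*O² (H(O) = (2*O)*(2*O) = 4*O²)
h(y) = -1 - y
(-60/(-53) + h(5)/H(8)) - 106*(-69) = (-60/(-53) + (-1 - 1*5)/((4*8²))) - 106*(-69) = (-60*(-1/53) + (-1 - 5)/((4*64))) + 7314 = (60/53 - 6/256) + 7314 = (60/53 - 6*1/256) + 7314 = (60/53 - 3/128) + 7314 = 7521/6784 + 7314 = 49625697/6784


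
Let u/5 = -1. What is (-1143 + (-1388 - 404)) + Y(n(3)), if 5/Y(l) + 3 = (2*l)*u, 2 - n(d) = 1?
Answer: -38160/13 ≈ -2935.4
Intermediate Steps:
u = -5 (u = 5*(-1) = -5)
n(d) = 1 (n(d) = 2 - 1*1 = 2 - 1 = 1)
Y(l) = 5/(-3 - 10*l) (Y(l) = 5/(-3 + (2*l)*(-5)) = 5/(-3 - 10*l))
(-1143 + (-1388 - 404)) + Y(n(3)) = (-1143 + (-1388 - 404)) + 5/(-3 - 10*1) = (-1143 - 1792) + 5/(-3 - 10) = -2935 + 5/(-13) = -2935 + 5*(-1/13) = -2935 - 5/13 = -38160/13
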